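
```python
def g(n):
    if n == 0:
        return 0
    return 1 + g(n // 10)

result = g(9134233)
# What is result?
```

Count of digits of 9134233: 7

Answer: 7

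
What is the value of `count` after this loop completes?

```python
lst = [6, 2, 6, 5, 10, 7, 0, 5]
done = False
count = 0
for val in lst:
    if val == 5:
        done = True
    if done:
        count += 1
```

Count elements after first 5 in [6, 2, 6, 5, 10, 7, 0, 5]
`count` takes the values: 0 → 1 → 2 → 3 → 4 → 5

Answer: 5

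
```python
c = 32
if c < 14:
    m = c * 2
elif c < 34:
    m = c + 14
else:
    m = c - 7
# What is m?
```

Trace:
`c = 32` → c = 32
`if c < 14: ...` → c < 14 is False, c < 34 is True → m = 46
So m = 46

Answer: 46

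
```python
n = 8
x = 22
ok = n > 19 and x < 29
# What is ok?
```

Trace:
`n = 8` → n = 8
`x = 22` → x = 22
`ok = n > 19 and x < 29` → ok = False
So ok = False

Answer: False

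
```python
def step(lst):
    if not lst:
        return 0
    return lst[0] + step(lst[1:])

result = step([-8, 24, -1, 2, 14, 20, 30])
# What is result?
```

(-8) + 24 + (-1) + 2 + 14 + 20 + 30 + 0 = 81

Answer: 81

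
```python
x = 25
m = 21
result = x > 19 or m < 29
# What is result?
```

Trace:
`x = 25` → x = 25
`m = 21` → m = 21
`result = x > 19 or m < 29` → result = True
So result = True

Answer: True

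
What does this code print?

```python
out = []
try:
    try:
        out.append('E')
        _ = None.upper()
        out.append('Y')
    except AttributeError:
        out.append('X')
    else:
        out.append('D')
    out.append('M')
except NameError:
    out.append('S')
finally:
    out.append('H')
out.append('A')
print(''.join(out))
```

Execution trace: 'E' (inner try body) → 'X' (inner except AttributeError) → 'M' (try body, no exception) → 'H' (finally) → 'A' (after the try/except). Output: EXMHA

Answer: EXMHA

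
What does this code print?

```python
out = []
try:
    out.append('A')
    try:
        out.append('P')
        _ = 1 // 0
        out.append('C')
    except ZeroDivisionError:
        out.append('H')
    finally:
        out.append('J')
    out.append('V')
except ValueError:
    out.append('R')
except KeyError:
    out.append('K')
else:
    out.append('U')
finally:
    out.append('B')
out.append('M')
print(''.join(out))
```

Execution trace: 'A' (try body) → 'P' (inner try body) → 'H' (inner except ZeroDivisionError) → 'J' (inner finally) → 'V' (try body, no exception) → 'U' (else) → 'B' (finally) → 'M' (after the try/except). Output: APHJVUBM

Answer: APHJVUBM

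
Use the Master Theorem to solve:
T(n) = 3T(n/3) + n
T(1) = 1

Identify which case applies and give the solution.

a=3, b=3, f(n)=n. log_3(3) = 1. Since c=1 = 1, Case 2 applies: T(n) = Θ(n^log_b(a) · log n) = O(n log n).

Answer: O(n log n) - Case 2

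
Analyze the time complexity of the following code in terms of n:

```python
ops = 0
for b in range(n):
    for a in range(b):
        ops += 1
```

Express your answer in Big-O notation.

Each loop level contributes: n × n. Multiplying the contributions gives O(n^2).

Answer: O(n^2)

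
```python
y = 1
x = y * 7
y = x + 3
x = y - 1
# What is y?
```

Trace:
`y = 1` → y = 1
`x = y * 7` → x = 7
`y = x + 3` → y = 10
`x = y - 1` → x = 9
So y = 10

Answer: 10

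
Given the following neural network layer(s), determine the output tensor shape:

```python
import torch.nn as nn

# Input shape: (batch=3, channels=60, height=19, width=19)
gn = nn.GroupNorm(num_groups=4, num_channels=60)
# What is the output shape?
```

Input: (3, 60, 19, 19) -> Output: (3, 60, 19, 19)

Answer: (3, 60, 19, 19)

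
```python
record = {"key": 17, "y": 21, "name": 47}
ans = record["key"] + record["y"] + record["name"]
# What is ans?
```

Trace:
`record = {"key": 17, "y": 21, "name": 47}` → record = {'key': 17, 'y': 21, 'name': 47}
`ans = record["key"] + record["y"] + record["name"]` → ans = 85
So ans = 85

Answer: 85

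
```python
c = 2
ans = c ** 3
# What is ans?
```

Trace:
`c = 2` → c = 2
`ans = c ** 3` → ans = 8
So ans = 8

Answer: 8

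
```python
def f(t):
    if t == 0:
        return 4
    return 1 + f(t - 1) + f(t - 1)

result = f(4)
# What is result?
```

f(t) = 1 + 2·f(t-1), f(0)=4. Closed form: (4+1)·2^4 - 1 = 79.

Answer: 79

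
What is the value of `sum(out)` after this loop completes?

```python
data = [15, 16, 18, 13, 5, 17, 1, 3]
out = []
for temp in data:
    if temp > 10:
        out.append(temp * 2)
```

Sum of doubled values > 10
`out` takes the values: [] → [30] → [30, 32] → [30, 32, 36] → [30, 32, 36, 26] → [30, 32, 36, 26, 34]
So `sum(out)` = 158

Answer: 158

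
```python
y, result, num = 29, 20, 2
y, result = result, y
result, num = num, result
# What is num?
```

Trace:
`y, result, num = 29, 20, 2` → y = 29; result = 20; num = 2
`y, result = result, y` → y = 20; result = 29
`result, num = num, result` → result = 2; num = 29
So num = 29

Answer: 29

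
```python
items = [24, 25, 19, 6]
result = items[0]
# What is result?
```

Trace:
`items = [24, 25, 19, 6]` → items = [24, 25, 19, 6]
`result = items[0]` → result = 24
So result = 24

Answer: 24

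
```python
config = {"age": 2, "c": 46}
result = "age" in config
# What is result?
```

Trace:
`config = {"age": 2, "c": 46}` → config = {'age': 2, 'c': 46}
`result = "age" in config` → result = True
So result = True

Answer: True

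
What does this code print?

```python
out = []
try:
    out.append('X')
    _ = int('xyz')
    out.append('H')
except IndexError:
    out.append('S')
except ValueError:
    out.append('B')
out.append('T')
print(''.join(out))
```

Execution trace: 'X' (try body) → 'B' (except ValueError) → 'T' (after the try/except). Output: XBT

Answer: XBT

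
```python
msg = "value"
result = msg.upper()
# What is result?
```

Trace:
`msg = "value"` → msg = 'value'
`result = msg.upper()` → result = 'VALUE'
So result = 'VALUE'

Answer: 'VALUE'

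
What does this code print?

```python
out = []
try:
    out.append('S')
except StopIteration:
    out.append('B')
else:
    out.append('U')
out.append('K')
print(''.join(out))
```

Execution trace: 'S' (try body, no exception) → 'U' (else) → 'K' (after the try/except). Output: SUK

Answer: SUK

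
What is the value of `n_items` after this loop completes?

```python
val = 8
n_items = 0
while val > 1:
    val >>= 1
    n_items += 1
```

Count right shifts until 1
`n_items` takes the values: 0 → 1 → 2 → 3

Answer: 3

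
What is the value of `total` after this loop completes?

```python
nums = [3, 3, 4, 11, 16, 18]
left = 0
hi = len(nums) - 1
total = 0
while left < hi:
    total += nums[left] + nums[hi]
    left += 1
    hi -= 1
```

Sum of pairs from ends
`total` takes the values: 0 → 21 → 40 → 55

Answer: 55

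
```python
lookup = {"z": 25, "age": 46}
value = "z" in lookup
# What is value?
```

Trace:
`lookup = {"z": 25, "age": 46}` → lookup = {'z': 25, 'age': 46}
`value = "z" in lookup` → value = True
So value = True

Answer: True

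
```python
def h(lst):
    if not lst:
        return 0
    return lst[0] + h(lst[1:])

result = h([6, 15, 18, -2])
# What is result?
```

6 + 15 + 18 + (-2) + 0 = 37

Answer: 37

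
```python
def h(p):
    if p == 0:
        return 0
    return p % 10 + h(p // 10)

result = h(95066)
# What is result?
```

Sum of digits of 95066: 6 + 6 + 0 + 5 + 9 = 26

Answer: 26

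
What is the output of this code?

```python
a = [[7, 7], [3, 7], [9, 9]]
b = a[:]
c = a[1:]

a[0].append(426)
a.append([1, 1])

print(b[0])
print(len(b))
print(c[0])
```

Key concept: slice with nested mutation.
Step by step:
`a = [[7, 7], [3, 7], [9, 9]]` → a = [[7, 7], [3, 7], [9, 9]]
`b = a[:]` → b = [[7, 7], [3, 7], [9, 9]]
`c = a[1:]` → c = [[3, 7], [9, 9]]
`a[0].append(426)` → a = [[7, 7, 426], [3, 7], [9, 9]]; b = [[7, 7, 426], [3, 7], [9, 9]]
`a.append([1, 1])` → a = [[7, 7, 426], [3, 7], [9, 9], [1, 1]]
`print(b[0])` → prints [7, 7, 426]
`print(len(b))` → prints 3
`print(c[0])` → prints [3, 7]

Answer:
[7, 7, 426]
3
[3, 7]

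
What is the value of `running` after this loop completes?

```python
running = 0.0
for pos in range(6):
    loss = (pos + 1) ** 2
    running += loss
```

Sum of squared losses 1² + 2² + ... + 6²
`running` takes the values: 0.0 → 1.0 → 5.0 → 14.0 → 30.0 → 55.0 → 91.0

Answer: 91.0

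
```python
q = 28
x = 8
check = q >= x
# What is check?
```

Trace:
`q = 28` → q = 28
`x = 8` → x = 8
`check = q >= x` → check = True
So check = True

Answer: True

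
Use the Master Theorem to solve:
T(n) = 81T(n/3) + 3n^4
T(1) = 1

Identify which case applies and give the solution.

a=81, b=3, f(n)=3n^4. log_3(81) = 4. Since c=4 = 4, Case 2 applies: T(n) = Θ(n^log_b(a) · log n) = O(n^4 log n).

Answer: O(n^4 log n) - Case 2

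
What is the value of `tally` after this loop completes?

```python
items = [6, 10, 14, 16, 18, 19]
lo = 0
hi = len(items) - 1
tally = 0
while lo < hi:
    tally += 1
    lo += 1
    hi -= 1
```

Iterations until pointers meet (list length 6)
`tally` takes the values: 0 → 1 → 2 → 3

Answer: 3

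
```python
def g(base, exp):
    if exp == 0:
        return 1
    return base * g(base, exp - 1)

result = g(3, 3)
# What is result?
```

g(3, 3) = 3 * 3 * 3 = 27

Answer: 27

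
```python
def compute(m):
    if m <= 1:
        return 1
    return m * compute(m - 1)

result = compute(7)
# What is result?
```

compute(7) = 7 * 6 * 5 * 4 * 3 * 2 * 1 = 5040

Answer: 5040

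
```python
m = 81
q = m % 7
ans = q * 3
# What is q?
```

Trace:
`m = 81` → m = 81
`q = m % 7` → q = 4
`ans = q * 3` → ans = 12
So q = 4

Answer: 4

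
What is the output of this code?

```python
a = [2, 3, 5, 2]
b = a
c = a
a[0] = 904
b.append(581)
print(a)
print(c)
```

Key concept: multiple aliases.
Step by step:
`a = [2, 3, 5, 2]` → a = [2, 3, 5, 2]
`b = a` → b = [2, 3, 5, 2] (same object as a)
`c = a` → c = [2, 3, 5, 2] (same object as a, b)
`a[0] = 904` → a = [904, 3, 5, 2] (same object as b, c); b = [904, 3, 5, 2] (same object as a, c); c = [904, 3, 5, 2] (same object as a, b)
`b.append(581)` → a = [904, 3, 5, 2, 581] (same object as b, c); b = [904, 3, 5, 2, 581] (same object as a, c); c = [904, 3, 5, 2, 581] (same object as a, b)
`print(a)` → prints [904, 3, 5, 2, 581]
`print(c)` → prints [904, 3, 5, 2, 581]

Answer:
[904, 3, 5, 2, 581]
[904, 3, 5, 2, 581]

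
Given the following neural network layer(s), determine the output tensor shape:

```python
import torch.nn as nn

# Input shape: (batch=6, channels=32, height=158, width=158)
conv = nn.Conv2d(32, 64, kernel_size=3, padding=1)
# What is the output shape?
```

Input: (6, 32, 158, 158) -> Output: (6, 64, 158, 158)

Answer: (6, 64, 158, 158)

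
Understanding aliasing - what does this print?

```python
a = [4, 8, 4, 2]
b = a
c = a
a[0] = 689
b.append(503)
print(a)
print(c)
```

Key concept: multiple aliases.
Step by step:
`a = [4, 8, 4, 2]` → a = [4, 8, 4, 2]
`b = a` → b = [4, 8, 4, 2] (same object as a)
`c = a` → c = [4, 8, 4, 2] (same object as a, b)
`a[0] = 689` → a = [689, 8, 4, 2] (same object as b, c); b = [689, 8, 4, 2] (same object as a, c); c = [689, 8, 4, 2] (same object as a, b)
`b.append(503)` → a = [689, 8, 4, 2, 503] (same object as b, c); b = [689, 8, 4, 2, 503] (same object as a, c); c = [689, 8, 4, 2, 503] (same object as a, b)
`print(a)` → prints [689, 8, 4, 2, 503]
`print(c)` → prints [689, 8, 4, 2, 503]

Answer:
[689, 8, 4, 2, 503]
[689, 8, 4, 2, 503]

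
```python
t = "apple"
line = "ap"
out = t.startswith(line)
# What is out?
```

Trace:
`t = "apple"` → t = 'apple'
`line = "ap"` → line = 'ap'
`out = t.startswith(line)` → out = True
So out = True

Answer: True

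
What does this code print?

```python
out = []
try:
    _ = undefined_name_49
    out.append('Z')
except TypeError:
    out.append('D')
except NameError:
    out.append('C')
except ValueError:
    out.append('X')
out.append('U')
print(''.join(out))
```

Execution trace: 'C' (except NameError) → 'U' (after the try/except). Output: CU

Answer: CU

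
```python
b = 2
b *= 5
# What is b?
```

Trace:
`b = 2` → b = 2
`b *= 5` → b = 10
So b = 10

Answer: 10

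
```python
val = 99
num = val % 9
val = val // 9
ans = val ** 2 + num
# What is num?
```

Trace:
`val = 99` → val = 99
`num = val % 9` → num = 0
`val = val // 9` → val = 11
`ans = val ** 2 + num` → ans = 121
So num = 0

Answer: 0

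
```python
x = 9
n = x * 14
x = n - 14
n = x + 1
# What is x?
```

Trace:
`x = 9` → x = 9
`n = x * 14` → n = 126
`x = n - 14` → x = 112
`n = x + 1` → n = 113
So x = 112

Answer: 112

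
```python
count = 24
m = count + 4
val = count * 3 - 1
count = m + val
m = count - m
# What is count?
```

Trace:
`count = 24` → count = 24
`m = count + 4` → m = 28
`val = count * 3 - 1` → val = 71
`count = m + val` → count = 99
`m = count - m` → m = 71
So count = 99

Answer: 99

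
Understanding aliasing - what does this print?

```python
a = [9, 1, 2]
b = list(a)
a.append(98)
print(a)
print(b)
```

Key concept: list() constructor creates copy.
Step by step:
`a = [9, 1, 2]` → a = [9, 1, 2]
`b = list(a)` → b = [9, 1, 2]
`a.append(98)` → a = [9, 1, 2, 98]
`print(a)` → prints [9, 1, 2, 98]
`print(b)` → prints [9, 1, 2]

Answer:
[9, 1, 2, 98]
[9, 1, 2]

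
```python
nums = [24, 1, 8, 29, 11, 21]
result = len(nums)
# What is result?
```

Trace:
`nums = [24, 1, 8, 29, 11, 21]` → nums = [24, 1, 8, 29, 11, 21]
`result = len(nums)` → result = 6
So result = 6

Answer: 6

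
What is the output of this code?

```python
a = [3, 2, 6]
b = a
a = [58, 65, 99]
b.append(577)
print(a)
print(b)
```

Key concept: rebinding vs mutation: a is rebound to a new list, b still points at the original.
Step by step:
`a = [3, 2, 6]` → a = [3, 2, 6]
`b = a` → b = [3, 2, 6] (same object as a)
`a = [58, 65, 99]` → a = [58, 65, 99]
`b.append(577)` → b = [3, 2, 6, 577]
`print(a)` → prints [58, 65, 99]
`print(b)` → prints [3, 2, 6, 577]

Answer:
[58, 65, 99]
[3, 2, 6, 577]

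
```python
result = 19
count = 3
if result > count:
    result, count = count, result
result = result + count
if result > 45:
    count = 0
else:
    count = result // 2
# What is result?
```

Trace:
`result = 19` → result = 19
`count = 3` → count = 3
`if result > count: ...` → result > count is True → result = 3; count = 19
`result = result + count` → result = 22
`if result > 45: ...` → result > 45 is False, take else branch → count = 11
So result = 22

Answer: 22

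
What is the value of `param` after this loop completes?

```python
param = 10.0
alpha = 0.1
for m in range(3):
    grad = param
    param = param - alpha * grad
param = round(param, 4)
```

Gradient descent: w = 10.0 * (1 - 0.1)^3
`param` takes the values: 10.0 → 9.0 → 8.1 → 7.29

Answer: 7.29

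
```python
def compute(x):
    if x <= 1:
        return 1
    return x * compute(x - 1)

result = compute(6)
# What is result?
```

compute(6) = 6 * 5 * 4 * 3 * 2 * 1 = 720

Answer: 720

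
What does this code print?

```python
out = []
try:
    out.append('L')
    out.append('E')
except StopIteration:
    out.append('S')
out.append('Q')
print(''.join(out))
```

Execution trace: 'L' (try body) → 'E' (try body, no exception) → 'Q' (after the try/except). Output: LEQ

Answer: LEQ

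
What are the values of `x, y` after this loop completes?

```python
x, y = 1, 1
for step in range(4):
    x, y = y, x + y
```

Fibonacci: after 4 iterations
`x, y` takes the values: (1, 1) → (1, 2) → (2, 3) → (3, 5) → (5, 8)

Answer: 5, 8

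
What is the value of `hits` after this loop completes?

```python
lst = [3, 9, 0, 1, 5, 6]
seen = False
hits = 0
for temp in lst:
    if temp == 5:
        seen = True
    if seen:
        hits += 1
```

Count elements after first 5 in [3, 9, 0, 1, 5, 6]
`hits` takes the values: 0 → 1 → 2

Answer: 2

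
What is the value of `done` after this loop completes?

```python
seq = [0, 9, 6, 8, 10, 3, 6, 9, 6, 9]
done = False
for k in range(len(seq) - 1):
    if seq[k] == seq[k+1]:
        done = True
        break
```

Check consecutive duplicates in [0, 9, 6, 8, 10, 3, 6, 9, 6, 9]
`done` takes the values: False

Answer: False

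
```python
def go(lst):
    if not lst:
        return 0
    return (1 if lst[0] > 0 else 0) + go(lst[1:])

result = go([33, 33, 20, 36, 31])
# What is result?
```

Count of positive elements in [33, 33, 20, 36, 31] = 5

Answer: 5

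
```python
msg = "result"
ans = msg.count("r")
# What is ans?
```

Trace:
`msg = "result"` → msg = 'result'
`ans = msg.count("r")` → ans = 1
So ans = 1

Answer: 1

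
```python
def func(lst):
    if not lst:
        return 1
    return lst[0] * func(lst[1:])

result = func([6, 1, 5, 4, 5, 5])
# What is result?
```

Product over [6, 1, 5, 4, 5, 5] = 6 * 1 * 5 * 4 * 5 * 5 = 3000

Answer: 3000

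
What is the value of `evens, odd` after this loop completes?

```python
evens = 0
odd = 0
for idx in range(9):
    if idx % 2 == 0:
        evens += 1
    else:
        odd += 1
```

Count evens and odds in range(9)
`evens, odd` takes the values: (0, 0) → (1, 0) → (1, 1) → (2, 1) → (2, 2) → (3, 2) → (3, 3) → (4, 3) → (4, 4) → (5, 4)

Answer: 5, 4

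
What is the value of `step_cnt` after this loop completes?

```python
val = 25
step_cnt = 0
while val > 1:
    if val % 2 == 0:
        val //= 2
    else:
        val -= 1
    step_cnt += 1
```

Steps to reduce 25 to 1
`step_cnt` takes the values: 0 → 1 → 2 → 3 → 4 → 5 → 6

Answer: 6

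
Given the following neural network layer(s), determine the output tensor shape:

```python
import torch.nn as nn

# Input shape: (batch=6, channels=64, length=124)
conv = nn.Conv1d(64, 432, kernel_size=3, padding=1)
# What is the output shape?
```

Input: (6, 64, 124) -> Output: (6, 432, 124)

Answer: (6, 432, 124)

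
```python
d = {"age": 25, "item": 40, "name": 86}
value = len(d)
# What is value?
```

Trace:
`d = {"age": 25, "item": 40, "name": 86}` → d = {'age': 25, 'item': 40, 'name': 86}
`value = len(d)` → value = 3
So value = 3

Answer: 3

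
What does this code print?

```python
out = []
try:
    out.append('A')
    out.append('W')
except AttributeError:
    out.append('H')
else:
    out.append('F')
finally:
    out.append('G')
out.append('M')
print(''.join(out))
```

Execution trace: 'A' (try body) → 'W' (try body, no exception) → 'F' (else) → 'G' (finally) → 'M' (after the try/except). Output: AWFGM

Answer: AWFGM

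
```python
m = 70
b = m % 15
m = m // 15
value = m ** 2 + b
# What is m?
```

Trace:
`m = 70` → m = 70
`b = m % 15` → b = 10
`m = m // 15` → m = 4
`value = m ** 2 + b` → value = 26
So m = 4

Answer: 4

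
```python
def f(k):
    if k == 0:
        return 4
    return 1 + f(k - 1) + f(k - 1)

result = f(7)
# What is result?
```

f(k) = 1 + 2·f(k-1), f(0)=4. Closed form: (4+1)·2^7 - 1 = 639.

Answer: 639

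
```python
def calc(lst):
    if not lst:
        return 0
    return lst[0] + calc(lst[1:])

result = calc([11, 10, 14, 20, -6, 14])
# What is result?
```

11 + 10 + 14 + 20 + (-6) + 14 + 0 = 63

Answer: 63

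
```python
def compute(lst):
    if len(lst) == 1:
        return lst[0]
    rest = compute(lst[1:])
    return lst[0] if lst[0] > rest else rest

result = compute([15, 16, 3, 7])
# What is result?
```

Recursive max over [15, 16, 3, 7] = 16

Answer: 16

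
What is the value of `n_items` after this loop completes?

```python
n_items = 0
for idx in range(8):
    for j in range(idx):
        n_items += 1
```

Triangle number: 0+1+2+...+7
`n_items` takes the values: 0 → 1 → 2 → 3 → 4 → 5 → 6 → 7 → 8 → 9 → 10 → 11 → 12 → 13 → 14 → 15 → 16 → 17 → 18 → 19 → 20 → 21 → 22 → 23 → 24 → 25 → 26 → 27 → 28

Answer: 28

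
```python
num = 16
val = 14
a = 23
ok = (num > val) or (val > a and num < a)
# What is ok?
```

Trace:
`num = 16` → num = 16
`val = 14` → val = 14
`a = 23` → a = 23
`ok = (num > val) or (val > a and num < a)` → ok = True
So ok = True

Answer: True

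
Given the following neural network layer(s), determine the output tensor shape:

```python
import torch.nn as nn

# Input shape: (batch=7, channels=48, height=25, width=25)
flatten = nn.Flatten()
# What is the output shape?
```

Input: (7, 48, 25, 25) -> Output: (7, 30000)

Answer: (7, 30000)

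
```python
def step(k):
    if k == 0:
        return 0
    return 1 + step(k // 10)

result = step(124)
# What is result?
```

Count of digits of 124: 3

Answer: 3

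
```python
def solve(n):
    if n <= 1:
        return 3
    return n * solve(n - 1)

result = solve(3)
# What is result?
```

solve(3) = 3 * 2 * 3 = 18

Answer: 18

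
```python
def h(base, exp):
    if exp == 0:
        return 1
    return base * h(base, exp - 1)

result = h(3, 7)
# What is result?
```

h(3, 7) = 3 * 3 * 3 * 3 * 3 * 3 * 3 = 2187

Answer: 2187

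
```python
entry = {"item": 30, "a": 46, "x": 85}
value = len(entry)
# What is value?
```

Trace:
`entry = {"item": 30, "a": 46, "x": 85}` → entry = {'item': 30, 'a': 46, 'x': 85}
`value = len(entry)` → value = 3
So value = 3

Answer: 3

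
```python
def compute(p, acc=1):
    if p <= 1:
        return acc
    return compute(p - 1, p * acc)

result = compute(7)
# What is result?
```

Accumulator trace (n, acc): (7, 1) -> (6, 7) -> (5, 42) -> (4, 210) -> (3, 840) -> (2, 2520) -> (1, 5040) -> return 5040

Answer: 5040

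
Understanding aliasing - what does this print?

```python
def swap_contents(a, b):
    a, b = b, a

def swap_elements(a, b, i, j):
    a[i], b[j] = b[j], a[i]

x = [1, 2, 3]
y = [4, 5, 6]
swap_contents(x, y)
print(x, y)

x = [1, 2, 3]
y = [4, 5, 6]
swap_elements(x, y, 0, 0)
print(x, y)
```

Key concept: parameter rebinding vs mutation.
Step by step:
`x = [1, 2, 3]` → x = [1, 2, 3]
`y = [4, 5, 6]` → y = [4, 5, 6]
`swap_contents(x, y)` → no visible change to tracked variables
`print(x, y)` → prints [1, 2, 3] [4, 5, 6]
`x = [1, 2, 3]` → x = [1, 2, 3]
`y = [4, 5, 6]` → y = [4, 5, 6]
`swap_elements(x, y, 0, 0)` → x = [4, 2, 3]; y = [1, 5, 6]
`print(x, y)` → prints [4, 2, 3] [1, 5, 6]

Answer:
[1, 2, 3] [4, 5, 6]
[4, 2, 3] [1, 5, 6]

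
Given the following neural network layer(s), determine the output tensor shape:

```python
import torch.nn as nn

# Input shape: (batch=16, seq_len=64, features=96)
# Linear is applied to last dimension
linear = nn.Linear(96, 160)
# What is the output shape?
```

Input: (16, 64, 96) -> Output: (16, 64, 160)

Answer: (16, 64, 160)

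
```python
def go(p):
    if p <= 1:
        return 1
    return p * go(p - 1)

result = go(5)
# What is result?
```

go(5) = 5 * 4 * 3 * 2 * 1 = 120

Answer: 120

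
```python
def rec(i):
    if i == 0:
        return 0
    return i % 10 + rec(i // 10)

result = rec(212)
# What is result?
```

Sum of digits of 212: 2 + 1 + 2 = 5

Answer: 5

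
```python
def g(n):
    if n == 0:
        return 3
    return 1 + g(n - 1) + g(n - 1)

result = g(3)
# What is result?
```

g(n) = 1 + 2·g(n-1), g(0)=3. Closed form: (3+1)·2^3 - 1 = 31.

Answer: 31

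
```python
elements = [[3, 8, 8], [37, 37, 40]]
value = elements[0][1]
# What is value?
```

Trace:
`elements = [[3, 8, 8], [37, 37, 40]]` → elements = [[3, 8, 8], [37, 37, 40]]
`value = elements[0][1]` → value = 8
So value = 8

Answer: 8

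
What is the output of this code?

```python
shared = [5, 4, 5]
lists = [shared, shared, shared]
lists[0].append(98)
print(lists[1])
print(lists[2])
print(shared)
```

Key concept: list of same reference.
Step by step:
`shared = [5, 4, 5]` → shared = [5, 4, 5]
`lists = [shared, shared, shared]` → lists = [[5, 4, 5], [5, 4, 5], [5, 4, 5]]
`lists[0].append(98)` → shared = [5, 4, 5, 98]; lists = [[5, 4, 5, 98], [5, 4, 5, 98], [5, 4, 5, 98]]
`print(lists[1])` → prints [5, 4, 5, 98]
`print(lists[2])` → prints [5, 4, 5, 98]
`print(shared)` → prints [5, 4, 5, 98]

Answer:
[5, 4, 5, 98]
[5, 4, 5, 98]
[5, 4, 5, 98]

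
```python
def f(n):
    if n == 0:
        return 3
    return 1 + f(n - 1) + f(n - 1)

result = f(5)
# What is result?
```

f(n) = 1 + 2·f(n-1), f(0)=3. Closed form: (3+1)·2^5 - 1 = 127.

Answer: 127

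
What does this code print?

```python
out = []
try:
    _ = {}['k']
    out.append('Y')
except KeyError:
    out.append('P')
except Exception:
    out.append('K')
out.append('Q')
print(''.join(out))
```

Execution trace: 'P' (except KeyError) → 'Q' (after the try/except). Output: PQ

Answer: PQ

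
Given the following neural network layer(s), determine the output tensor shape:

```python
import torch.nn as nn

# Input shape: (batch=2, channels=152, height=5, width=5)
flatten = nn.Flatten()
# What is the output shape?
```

Input: (2, 152, 5, 5) -> Output: (2, 3800)

Answer: (2, 3800)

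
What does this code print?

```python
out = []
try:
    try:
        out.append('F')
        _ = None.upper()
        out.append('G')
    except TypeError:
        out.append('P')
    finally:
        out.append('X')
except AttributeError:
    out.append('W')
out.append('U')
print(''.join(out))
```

Execution trace: 'F' (inner try body) → 'X' (inner finally) → 'W' (outer except AttributeError) → 'U' (after the try/except). Output: FXWU

Answer: FXWU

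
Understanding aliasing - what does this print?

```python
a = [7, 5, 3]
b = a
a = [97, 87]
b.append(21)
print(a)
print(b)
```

Key concept: rebinding vs mutation: a is rebound to a new list, b still points at the original.
Step by step:
`a = [7, 5, 3]` → a = [7, 5, 3]
`b = a` → b = [7, 5, 3] (same object as a)
`a = [97, 87]` → a = [97, 87]
`b.append(21)` → b = [7, 5, 3, 21]
`print(a)` → prints [97, 87]
`print(b)` → prints [7, 5, 3, 21]

Answer:
[97, 87]
[7, 5, 3, 21]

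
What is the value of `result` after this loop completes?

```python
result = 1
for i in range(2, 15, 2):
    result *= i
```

Product of even numbers 2 to 14
`result` takes the values: 1 → 2 → 8 → 48 → 384 → 3840 → 46080 → 645120

Answer: 645120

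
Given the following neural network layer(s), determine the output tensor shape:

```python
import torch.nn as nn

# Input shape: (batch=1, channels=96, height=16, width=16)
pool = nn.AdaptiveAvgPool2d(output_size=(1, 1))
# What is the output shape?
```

Input: (1, 96, 16, 16) -> Output: (1, 96, 1, 1)

Answer: (1, 96, 1, 1)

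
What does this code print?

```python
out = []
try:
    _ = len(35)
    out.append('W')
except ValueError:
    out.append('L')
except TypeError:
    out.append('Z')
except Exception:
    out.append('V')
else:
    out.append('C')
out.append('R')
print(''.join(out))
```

Execution trace: 'Z' (except TypeError) → 'R' (after the try/except). Output: ZR

Answer: ZR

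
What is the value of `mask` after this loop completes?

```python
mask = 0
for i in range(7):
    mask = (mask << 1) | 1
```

Build 7 consecutive 1-bits: 0b1111111
`mask` takes the values: 0 → 1 → 3 → 7 → 15 → 31 → 63 → 127

Answer: 127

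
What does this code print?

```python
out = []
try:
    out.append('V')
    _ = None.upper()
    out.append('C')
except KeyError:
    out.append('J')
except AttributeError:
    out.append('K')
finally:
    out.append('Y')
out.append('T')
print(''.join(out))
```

Execution trace: 'V' (try body) → 'K' (except AttributeError) → 'Y' (finally) → 'T' (after the try/except). Output: VKYT

Answer: VKYT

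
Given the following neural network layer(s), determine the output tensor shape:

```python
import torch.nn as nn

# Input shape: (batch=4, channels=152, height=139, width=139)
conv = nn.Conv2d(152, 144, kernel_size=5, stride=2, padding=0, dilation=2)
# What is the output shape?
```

Input: (4, 152, 139, 139) -> Output: (4, 144, 66, 66)

Answer: (4, 144, 66, 66)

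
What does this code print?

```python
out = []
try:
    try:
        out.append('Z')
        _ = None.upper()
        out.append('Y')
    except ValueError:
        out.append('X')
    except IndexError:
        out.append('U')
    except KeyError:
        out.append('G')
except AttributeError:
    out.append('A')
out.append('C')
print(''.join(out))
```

Execution trace: 'Z' (try body) → 'A' (outer except AttributeError) → 'C' (after the try/except). Output: ZAC

Answer: ZAC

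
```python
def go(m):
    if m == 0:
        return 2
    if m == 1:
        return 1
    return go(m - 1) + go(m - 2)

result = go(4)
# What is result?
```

Build up from base cases: go(0)=2, go(1)=1, go(2)=3, go(3)=4, go(4)=7

Answer: 7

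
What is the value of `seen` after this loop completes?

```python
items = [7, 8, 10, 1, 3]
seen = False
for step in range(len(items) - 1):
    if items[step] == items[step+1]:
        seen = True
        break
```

Check consecutive duplicates in [7, 8, 10, 1, 3]
`seen` takes the values: False

Answer: False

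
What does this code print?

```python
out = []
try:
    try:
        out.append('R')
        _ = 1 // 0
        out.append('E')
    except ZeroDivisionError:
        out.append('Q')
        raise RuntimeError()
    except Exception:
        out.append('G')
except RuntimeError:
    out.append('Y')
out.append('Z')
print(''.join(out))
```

Execution trace: 'R' (inner try body) → 'Q' (inner except ZeroDivisionError) → 'Y' (outer except RuntimeError) → 'Z' (after the try/except). Output: RQYZ

Answer: RQYZ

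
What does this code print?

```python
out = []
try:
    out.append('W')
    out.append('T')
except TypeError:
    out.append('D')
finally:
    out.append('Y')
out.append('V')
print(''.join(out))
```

Execution trace: 'W' (try body) → 'T' (try body, no exception) → 'Y' (finally) → 'V' (after the try/except). Output: WTYV

Answer: WTYV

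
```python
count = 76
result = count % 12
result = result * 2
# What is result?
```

Trace:
`count = 76` → count = 76
`result = count % 12` → result = 4
`result = result * 2` → result = 8
So result = 8

Answer: 8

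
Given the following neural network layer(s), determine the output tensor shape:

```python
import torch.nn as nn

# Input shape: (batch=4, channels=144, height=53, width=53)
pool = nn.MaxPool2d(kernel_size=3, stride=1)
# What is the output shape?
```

Input: (4, 144, 53, 53) -> Output: (4, 144, 51, 51)

Answer: (4, 144, 51, 51)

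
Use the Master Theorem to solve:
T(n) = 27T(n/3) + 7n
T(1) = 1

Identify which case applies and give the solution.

a=27, b=3, f(n)=7n. log_3(27) = 3. Since c=1 < 3, Case 1 applies: T(n) = Θ(n^log_b(a)) = O(n^3).

Answer: O(n^3) - Case 1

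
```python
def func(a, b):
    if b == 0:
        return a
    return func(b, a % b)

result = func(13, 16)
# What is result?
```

func(13, 16) -> func(16, 13) -> func(13, 3) -> func(3, 1) -> func(1, 0) -> 1

Answer: 1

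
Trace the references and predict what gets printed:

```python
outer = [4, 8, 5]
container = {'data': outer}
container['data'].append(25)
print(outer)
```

Key concept: dict holds reference to list.
Step by step:
`outer = [4, 8, 5]` → outer = [4, 8, 5]
`container = {'data': outer}` → container = {'data': [4, 8, 5]}
`container['data'].append(25)` → outer = [4, 8, 5, 25]; container = {'data': [4, 8, 5, 25]}
`print(outer)` → prints [4, 8, 5, 25]

Answer: [4, 8, 5, 25]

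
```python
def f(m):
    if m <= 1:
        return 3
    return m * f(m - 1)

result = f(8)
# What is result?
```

f(8) = 8 * 7 * 6 * 5 * 4 * 3 * 2 * 3 = 120960

Answer: 120960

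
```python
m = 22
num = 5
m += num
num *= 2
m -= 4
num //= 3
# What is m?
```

Trace:
`m = 22` → m = 22
`num = 5` → num = 5
`m += num` → m = 27
`num *= 2` → num = 10
`m -= 4` → m = 23
`num //= 3` → num = 3
So m = 23

Answer: 23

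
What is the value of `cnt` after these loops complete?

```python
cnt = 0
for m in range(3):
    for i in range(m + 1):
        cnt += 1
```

Triangle: 1 + 2 + ... + 3
`cnt` takes the values: 0 → 1 → 2 → 3 → 4 → 5 → 6

Answer: 6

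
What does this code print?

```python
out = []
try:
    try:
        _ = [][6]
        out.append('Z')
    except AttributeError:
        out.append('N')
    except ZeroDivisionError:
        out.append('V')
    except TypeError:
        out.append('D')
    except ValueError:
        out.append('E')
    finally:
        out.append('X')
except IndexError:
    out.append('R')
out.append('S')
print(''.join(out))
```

Execution trace: 'X' (finally) → 'R' (outer except IndexError) → 'S' (after the try/except). Output: XRS

Answer: XRS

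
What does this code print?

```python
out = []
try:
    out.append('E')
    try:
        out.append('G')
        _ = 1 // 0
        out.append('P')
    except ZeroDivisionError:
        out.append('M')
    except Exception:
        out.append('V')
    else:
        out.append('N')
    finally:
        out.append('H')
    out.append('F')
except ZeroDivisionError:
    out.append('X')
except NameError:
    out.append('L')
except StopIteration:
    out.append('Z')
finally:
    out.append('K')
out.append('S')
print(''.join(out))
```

Execution trace: 'E' (try body) → 'G' (inner try body) → 'M' (inner except ZeroDivisionError) → 'H' (inner finally) → 'F' (try body, no exception) → 'K' (finally) → 'S' (after the try/except). Output: EGMHFKS

Answer: EGMHFKS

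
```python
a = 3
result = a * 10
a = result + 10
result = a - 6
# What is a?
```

Trace:
`a = 3` → a = 3
`result = a * 10` → result = 30
`a = result + 10` → a = 40
`result = a - 6` → result = 34
So a = 40

Answer: 40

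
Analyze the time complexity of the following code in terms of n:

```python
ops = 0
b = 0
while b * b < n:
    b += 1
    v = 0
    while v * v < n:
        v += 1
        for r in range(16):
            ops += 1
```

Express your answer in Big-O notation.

Each loop level contributes: √n × √n × 1. Multiplying the contributions gives O(n).

Answer: O(n)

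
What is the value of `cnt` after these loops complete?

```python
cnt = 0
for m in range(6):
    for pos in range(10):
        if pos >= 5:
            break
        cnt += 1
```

Inner breaks at 5, outer runs 6 times
`cnt` takes the values: 0 → 1 → 2 → 3 → 4 → 5 → 6 → 7 → 8 → 9 → 10 → 11 → 12 → 13 → 14 → 15 → 16 → 17 → 18 → 19 → 20 → 21 → 22 → 23 → 24 → 25 → 26 → 27 → 28 → 29 → 30

Answer: 30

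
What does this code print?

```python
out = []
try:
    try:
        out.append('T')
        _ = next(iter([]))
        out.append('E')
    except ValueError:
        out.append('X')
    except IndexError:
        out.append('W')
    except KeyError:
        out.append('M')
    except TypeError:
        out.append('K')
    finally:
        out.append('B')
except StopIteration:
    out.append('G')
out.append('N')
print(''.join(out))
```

Execution trace: 'T' (try body) → 'B' (finally) → 'G' (outer except StopIteration) → 'N' (after the try/except). Output: TBGN

Answer: TBGN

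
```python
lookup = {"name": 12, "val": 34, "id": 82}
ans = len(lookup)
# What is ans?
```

Trace:
`lookup = {"name": 12, "val": 34, "id": 82}` → lookup = {'name': 12, 'val': 34, 'id': 82}
`ans = len(lookup)` → ans = 3
So ans = 3

Answer: 3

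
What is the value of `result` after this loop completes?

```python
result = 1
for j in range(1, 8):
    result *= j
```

7! = 5040
`result` takes the values: 1 → 2 → 6 → 24 → 120 → 720 → 5040

Answer: 5040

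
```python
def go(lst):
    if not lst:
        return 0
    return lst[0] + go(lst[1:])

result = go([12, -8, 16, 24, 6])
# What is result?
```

12 + (-8) + 16 + 24 + 6 + 0 = 50

Answer: 50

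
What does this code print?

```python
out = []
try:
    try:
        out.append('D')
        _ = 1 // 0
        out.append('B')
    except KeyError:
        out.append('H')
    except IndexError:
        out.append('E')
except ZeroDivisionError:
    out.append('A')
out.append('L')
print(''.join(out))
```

Execution trace: 'D' (try body) → 'A' (outer except ZeroDivisionError) → 'L' (after the try/except). Output: DAL

Answer: DAL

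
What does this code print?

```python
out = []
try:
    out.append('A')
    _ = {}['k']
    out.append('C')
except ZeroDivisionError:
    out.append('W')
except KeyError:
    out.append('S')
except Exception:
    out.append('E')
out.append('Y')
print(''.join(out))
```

Execution trace: 'A' (try body) → 'S' (except KeyError) → 'Y' (after the try/except). Output: ASY

Answer: ASY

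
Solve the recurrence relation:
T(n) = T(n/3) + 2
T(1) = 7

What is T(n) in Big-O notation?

Each step divides n by 3 and adds 2. After log_3(n) steps we reach T(1)=7. So T(n) = 2·log_3(n) + 7 = O(log n).

Answer: O(log n)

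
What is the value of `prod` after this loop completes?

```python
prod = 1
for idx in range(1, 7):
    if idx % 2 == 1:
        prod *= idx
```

Product of odd numbers 1 to 6
`prod` takes the values: 1 → 3 → 15

Answer: 15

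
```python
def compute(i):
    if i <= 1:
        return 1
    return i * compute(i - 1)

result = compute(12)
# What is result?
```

compute(12) = 12 * 11 * 10 * 9 * 8 * 7 * 6 * 5 * 4 * 3 * 2 * 1 = 479001600

Answer: 479001600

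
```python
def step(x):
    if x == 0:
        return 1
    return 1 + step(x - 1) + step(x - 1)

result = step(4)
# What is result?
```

step(x) = 1 + 2·step(x-1), step(0)=1. Closed form: (1+1)·2^4 - 1 = 31.

Answer: 31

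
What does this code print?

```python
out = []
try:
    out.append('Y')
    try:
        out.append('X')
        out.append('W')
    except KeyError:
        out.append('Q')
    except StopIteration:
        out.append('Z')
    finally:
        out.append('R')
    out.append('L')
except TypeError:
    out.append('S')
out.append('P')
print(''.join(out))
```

Execution trace: 'Y' (try body) → 'X' (inner try body) → 'W' (inner try body, no exception) → 'R' (inner finally) → 'L' (try body, no exception) → 'P' (after the try/except). Output: YXWRLP

Answer: YXWRLP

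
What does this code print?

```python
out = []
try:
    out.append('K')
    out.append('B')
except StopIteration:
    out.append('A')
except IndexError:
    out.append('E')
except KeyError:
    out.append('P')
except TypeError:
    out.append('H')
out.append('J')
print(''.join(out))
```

Execution trace: 'K' (try body) → 'B' (try body, no exception) → 'J' (after the try/except). Output: KBJ

Answer: KBJ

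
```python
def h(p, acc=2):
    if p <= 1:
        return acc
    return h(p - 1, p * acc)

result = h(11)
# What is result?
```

Accumulator trace (n, acc): (11, 2) -> (10, 22) -> (9, 220) -> (8, 1980) -> (7, 15840) -> (6, 110880) -> (5, 665280) -> (4, 3326400) -> (3, 13305600) -> (2, 39916800) -> (1, 79833600) -> return 79833600

Answer: 79833600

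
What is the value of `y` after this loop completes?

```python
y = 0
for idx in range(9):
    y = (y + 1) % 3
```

Increment mod 3, 9 times = 0
`y` takes the values: 0 → 1 → 2 → 0 → 1 → 2 → 0 → 1 → 2 → 0

Answer: 0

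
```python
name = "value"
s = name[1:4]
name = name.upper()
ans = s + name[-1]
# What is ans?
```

Trace:
`name = "value"` → name = 'value'
`s = name[1:4]` → s = 'alu'
`name = name.upper()` → name = 'VALUE'
`ans = s + name[-1]` → ans = 'aluE'
So ans = 'aluE'

Answer: 'aluE'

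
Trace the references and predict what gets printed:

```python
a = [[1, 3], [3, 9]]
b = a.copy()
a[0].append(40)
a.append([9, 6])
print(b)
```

Key concept: shallow copy with nested lists.
Step by step:
`a = [[1, 3], [3, 9]]` → a = [[1, 3], [3, 9]]
`b = a.copy()` → b = [[1, 3], [3, 9]]
`a[0].append(40)` → a = [[1, 3, 40], [3, 9]]; b = [[1, 3, 40], [3, 9]]
`a.append([9, 6])` → a = [[1, 3, 40], [3, 9], [9, 6]]
`print(b)` → prints [[1, 3, 40], [3, 9]]

Answer: [[1, 3, 40], [3, 9]]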